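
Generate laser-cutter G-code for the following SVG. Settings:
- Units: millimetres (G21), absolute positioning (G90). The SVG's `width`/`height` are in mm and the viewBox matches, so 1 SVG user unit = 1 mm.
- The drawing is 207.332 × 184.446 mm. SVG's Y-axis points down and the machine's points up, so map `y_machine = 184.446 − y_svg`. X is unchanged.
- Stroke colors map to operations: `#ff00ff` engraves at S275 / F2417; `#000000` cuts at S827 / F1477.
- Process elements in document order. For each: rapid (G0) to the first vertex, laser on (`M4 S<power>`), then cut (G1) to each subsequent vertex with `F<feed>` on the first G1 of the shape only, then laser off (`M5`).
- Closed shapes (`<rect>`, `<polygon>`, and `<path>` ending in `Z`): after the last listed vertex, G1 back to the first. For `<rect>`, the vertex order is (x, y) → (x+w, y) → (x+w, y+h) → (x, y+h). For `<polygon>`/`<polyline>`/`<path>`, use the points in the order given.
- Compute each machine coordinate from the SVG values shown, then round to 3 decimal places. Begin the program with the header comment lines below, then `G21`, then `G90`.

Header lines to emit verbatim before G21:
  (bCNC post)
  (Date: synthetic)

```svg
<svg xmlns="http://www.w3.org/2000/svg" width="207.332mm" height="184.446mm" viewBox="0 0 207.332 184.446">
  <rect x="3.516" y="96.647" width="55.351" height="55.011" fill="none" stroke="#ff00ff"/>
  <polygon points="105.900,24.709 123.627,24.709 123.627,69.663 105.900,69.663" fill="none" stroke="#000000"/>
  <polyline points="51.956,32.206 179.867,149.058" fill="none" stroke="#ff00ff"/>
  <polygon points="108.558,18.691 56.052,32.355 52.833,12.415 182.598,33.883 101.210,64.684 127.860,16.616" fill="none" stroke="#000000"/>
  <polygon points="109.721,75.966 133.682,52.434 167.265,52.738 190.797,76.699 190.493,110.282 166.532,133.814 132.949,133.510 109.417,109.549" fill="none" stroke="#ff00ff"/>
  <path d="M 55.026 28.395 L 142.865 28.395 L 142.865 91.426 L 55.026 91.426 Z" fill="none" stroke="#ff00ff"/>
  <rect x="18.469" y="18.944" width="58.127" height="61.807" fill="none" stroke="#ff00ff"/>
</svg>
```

(bCNC post)
(Date: synthetic)
G21
G90
G0 X3.516 Y87.799
M4 S275
G1 X58.867 Y87.799 F2417
G1 X58.867 Y32.788
G1 X3.516 Y32.788
G1 X3.516 Y87.799
M5
G0 X105.900 Y159.737
M4 S827
G1 X123.627 Y159.737 F1477
G1 X123.627 Y114.783
G1 X105.900 Y114.783
G1 X105.900 Y159.737
M5
G0 X51.956 Y152.240
M4 S275
G1 X179.867 Y35.388 F2417
M5
G0 X108.558 Y165.755
M4 S827
G1 X56.052 Y152.091 F1477
G1 X52.833 Y172.031
G1 X182.598 Y150.563
G1 X101.210 Y119.762
G1 X127.860 Y167.830
G1 X108.558 Y165.755
M5
G0 X109.721 Y108.480
M4 S275
G1 X133.682 Y132.012 F2417
G1 X167.265 Y131.708
G1 X190.797 Y107.747
G1 X190.493 Y74.164
G1 X166.532 Y50.632
G1 X132.949 Y50.936
G1 X109.417 Y74.897
G1 X109.721 Y108.480
M5
G0 X55.026 Y156.051
M4 S275
G1 X142.865 Y156.051 F2417
G1 X142.865 Y93.020
G1 X55.026 Y93.020
G1 X55.026 Y156.051
M5
G0 X18.469 Y165.502
M4 S275
G1 X76.596 Y165.502 F2417
G1 X76.596 Y103.695
G1 X18.469 Y103.695
G1 X18.469 Y165.502
M5

viewBox `0 0 207.332 184.446` with mm width/height → 1 unit = 1 mm. Flip: y_m = 184.446 − y_svg.

**Shape 1** — `<rect>` rectangle, stroke `#ff00ff` → engrave (S275, F2417). Machine vertices: (3.516,87.799) → (58.867,87.799) → (58.867,32.788) → (3.516,32.788) → (3.516,87.799). Closed: final G1 returns to the first vertex.

**Shape 2** — `<polygon>` rectangle, stroke `#000000` → cut (S827, F1477). Machine vertices: (105.900,159.737) → (123.627,159.737) → (123.627,114.783) → (105.900,114.783) → (105.900,159.737). Closed: final G1 returns to the first vertex.

**Shape 3** — `<polyline>` line segment, stroke `#ff00ff` → engrave (S275, F2417). Machine vertices: (51.956,152.240) → (179.867,35.388). Open path.

**Shape 4** — `<polygon>` closed polygon, stroke `#000000` → cut (S827, F1477). Machine vertices: (108.558,165.755) → (56.052,152.091) → (52.833,172.031) → (182.598,150.563) → (101.210,119.762) → (127.860,167.830) → (108.558,165.755). Closed: final G1 returns to the first vertex.

**Shape 5** — `<polygon>` regular polygon, stroke `#ff00ff` → engrave (S275, F2417). Machine vertices: (109.721,108.480) → (133.682,132.012) → (167.265,131.708) → (190.797,107.747) → (190.493,74.164) → (166.532,50.632) → (132.949,50.936) → (109.417,74.897) → (109.721,108.480). Closed: final G1 returns to the first vertex.

**Shape 6** — `<path>` rectangle, stroke `#ff00ff` → engrave (S275, F2417). Machine vertices: (55.026,156.051) → (142.865,156.051) → (142.865,93.020) → (55.026,93.020) → (55.026,156.051). Closed: final G1 returns to the first vertex.

**Shape 7** — `<rect>` rectangle, stroke `#ff00ff` → engrave (S275, F2417). Machine vertices: (18.469,165.502) → (76.596,165.502) → (76.596,103.695) → (18.469,103.695) → (18.469,165.502). Closed: final G1 returns to the first vertex.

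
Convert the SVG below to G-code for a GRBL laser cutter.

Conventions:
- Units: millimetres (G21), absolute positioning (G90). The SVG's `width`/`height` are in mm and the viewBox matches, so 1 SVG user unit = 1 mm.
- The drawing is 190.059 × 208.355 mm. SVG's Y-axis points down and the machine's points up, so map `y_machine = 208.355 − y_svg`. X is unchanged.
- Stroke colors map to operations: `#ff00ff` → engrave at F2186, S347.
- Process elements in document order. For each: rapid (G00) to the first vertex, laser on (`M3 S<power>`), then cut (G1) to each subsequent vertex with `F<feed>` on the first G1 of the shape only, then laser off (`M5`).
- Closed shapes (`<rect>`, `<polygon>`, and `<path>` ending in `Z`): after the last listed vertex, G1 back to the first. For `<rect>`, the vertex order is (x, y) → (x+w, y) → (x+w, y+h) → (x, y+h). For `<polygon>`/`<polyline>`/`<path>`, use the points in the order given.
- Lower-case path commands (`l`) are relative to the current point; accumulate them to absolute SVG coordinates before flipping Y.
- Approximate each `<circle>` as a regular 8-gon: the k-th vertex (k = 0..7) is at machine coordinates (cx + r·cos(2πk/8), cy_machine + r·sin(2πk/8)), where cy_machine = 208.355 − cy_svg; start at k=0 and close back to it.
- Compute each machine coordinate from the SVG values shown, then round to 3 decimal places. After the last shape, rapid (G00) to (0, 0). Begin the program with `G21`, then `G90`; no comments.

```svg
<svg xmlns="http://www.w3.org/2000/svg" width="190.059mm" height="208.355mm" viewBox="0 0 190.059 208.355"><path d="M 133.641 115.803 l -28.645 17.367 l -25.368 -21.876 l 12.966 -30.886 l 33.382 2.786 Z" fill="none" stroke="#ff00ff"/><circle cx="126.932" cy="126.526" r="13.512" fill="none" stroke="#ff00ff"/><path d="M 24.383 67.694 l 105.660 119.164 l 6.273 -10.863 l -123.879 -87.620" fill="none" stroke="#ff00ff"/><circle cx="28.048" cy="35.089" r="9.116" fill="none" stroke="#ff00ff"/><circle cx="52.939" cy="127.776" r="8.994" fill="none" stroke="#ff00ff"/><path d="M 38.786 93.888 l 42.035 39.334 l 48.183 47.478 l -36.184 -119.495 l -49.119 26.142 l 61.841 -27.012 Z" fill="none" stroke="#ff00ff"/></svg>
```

G21
G90
G00 X133.641 Y92.552
M3 S347
G1 X104.996 Y75.185 F2186
G1 X79.628 Y97.061
G1 X92.594 Y127.947
G1 X125.976 Y125.161
G1 X133.641 Y92.552
M5
G00 X140.444 Y81.829
M3 S347
G1 X136.486 Y91.383 F2186
G1 X126.932 Y95.341
G1 X117.378 Y91.383
G1 X113.420 Y81.829
G1 X117.378 Y72.275
G1 X126.932 Y68.317
G1 X136.486 Y72.275
G1 X140.444 Y81.829
M5
G00 X24.383 Y140.661
M3 S347
G1 X130.043 Y21.497 F2186
G1 X136.316 Y32.360
G1 X12.437 Y119.980
M5
G00 X37.164 Y173.266
M3 S347
G1 X34.494 Y179.712 F2186
G1 X28.048 Y182.382
G1 X21.602 Y179.712
G1 X18.932 Y173.266
G1 X21.602 Y166.820
G1 X28.048 Y164.150
G1 X34.494 Y166.820
G1 X37.164 Y173.266
M5
G00 X61.933 Y80.579
M3 S347
G1 X59.299 Y86.939 F2186
G1 X52.939 Y89.573
G1 X46.579 Y86.939
G1 X43.945 Y80.579
G1 X46.579 Y74.219
G1 X52.939 Y71.585
G1 X59.299 Y74.219
G1 X61.933 Y80.579
M5
G00 X38.786 Y114.467
M3 S347
G1 X80.821 Y75.133 F2186
G1 X129.004 Y27.655
G1 X92.820 Y147.150
G1 X43.701 Y121.008
G1 X105.542 Y148.020
G1 X38.786 Y114.467
M5
G00 X0.000 Y0.000

viewBox `0 0 190.059 208.355` with mm width/height → 1 unit = 1 mm. Flip: y_m = 208.355 − y_svg.

**Shape 1** — `<path>` regular polygon, stroke `#ff00ff` → engrave (S347, F2186). Machine vertices: (133.641,92.552) → (104.996,75.185) → (79.628,97.061) → (92.594,127.947) → (125.976,125.161) → (133.641,92.552). Closed: final G1 returns to the first vertex.

**Shape 2** — `<circle>` circle, stroke `#ff00ff` → engrave (S347, F2186). Machine vertices: (140.444,81.829) → (136.486,91.383) → (126.932,95.341) → (117.378,91.383) → (113.420,81.829) → (117.378,72.275) → (126.932,68.317) → (136.486,72.275) → (140.444,81.829). Closed: final G1 returns to the first vertex.

**Shape 3** — `<path>` open polyline, stroke `#ff00ff` → engrave (S347, F2186). Machine vertices: (24.383,140.661) → (130.043,21.497) → (136.316,32.360) → (12.437,119.980). Open path.

**Shape 4** — `<circle>` circle, stroke `#ff00ff` → engrave (S347, F2186). Machine vertices: (37.164,173.266) → (34.494,179.712) → (28.048,182.382) → (21.602,179.712) → (18.932,173.266) → (21.602,166.820) → (28.048,164.150) → (34.494,166.820) → (37.164,173.266). Closed: final G1 returns to the first vertex.

**Shape 5** — `<circle>` circle, stroke `#ff00ff` → engrave (S347, F2186). Machine vertices: (61.933,80.579) → (59.299,86.939) → (52.939,89.573) → (46.579,86.939) → (43.945,80.579) → (46.579,74.219) → (52.939,71.585) → (59.299,74.219) → (61.933,80.579). Closed: final G1 returns to the first vertex.

**Shape 6** — `<path>` closed polygon, stroke `#ff00ff` → engrave (S347, F2186). Machine vertices: (38.786,114.467) → (80.821,75.133) → (129.004,27.655) → (92.820,147.150) → (43.701,121.008) → (105.542,148.020) → (38.786,114.467). Closed: final G1 returns to the first vertex.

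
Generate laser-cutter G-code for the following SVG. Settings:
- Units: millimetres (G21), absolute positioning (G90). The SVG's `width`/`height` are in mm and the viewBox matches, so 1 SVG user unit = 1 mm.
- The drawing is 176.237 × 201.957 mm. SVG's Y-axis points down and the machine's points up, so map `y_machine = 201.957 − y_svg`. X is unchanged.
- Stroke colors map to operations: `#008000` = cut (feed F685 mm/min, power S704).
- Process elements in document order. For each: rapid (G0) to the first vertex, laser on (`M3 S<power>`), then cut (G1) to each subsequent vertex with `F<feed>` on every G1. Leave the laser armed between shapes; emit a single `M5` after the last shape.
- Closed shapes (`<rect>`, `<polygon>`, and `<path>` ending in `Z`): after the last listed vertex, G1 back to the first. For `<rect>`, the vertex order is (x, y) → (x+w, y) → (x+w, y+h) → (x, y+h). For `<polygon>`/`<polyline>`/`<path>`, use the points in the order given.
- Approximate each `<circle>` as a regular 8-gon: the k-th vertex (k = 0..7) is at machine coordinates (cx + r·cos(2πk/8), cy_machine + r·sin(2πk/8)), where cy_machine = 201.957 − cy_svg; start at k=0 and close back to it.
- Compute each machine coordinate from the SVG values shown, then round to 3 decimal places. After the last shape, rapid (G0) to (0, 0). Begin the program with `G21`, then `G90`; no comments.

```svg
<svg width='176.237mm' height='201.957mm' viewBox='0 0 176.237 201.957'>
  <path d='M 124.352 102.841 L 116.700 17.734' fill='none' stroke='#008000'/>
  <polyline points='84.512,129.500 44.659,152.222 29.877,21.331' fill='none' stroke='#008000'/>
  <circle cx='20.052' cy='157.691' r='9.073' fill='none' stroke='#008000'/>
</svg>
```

G21
G90
G0 X124.352 Y99.116
M3 S704
G1 X116.700 Y184.223 F685
G0 X84.512 Y72.457
M3 S704
G1 X44.659 Y49.735 F685
G1 X29.877 Y180.626 F685
G0 X29.125 Y44.266
M3 S704
G1 X26.468 Y50.682 F685
G1 X20.052 Y53.339 F685
G1 X13.636 Y50.682 F685
G1 X10.979 Y44.266 F685
G1 X13.636 Y37.850 F685
G1 X20.052 Y35.193 F685
G1 X26.468 Y37.850 F685
G1 X29.125 Y44.266 F685
M5
G0 X0.000 Y0.000

Since the viewBox matches the mm dimensions, user units are millimetres directly. The only transform is the Y-flip y_m = 201.957 − y_svg.

Shape 1 is a line segment drawn with `<path>`. Its stroke #008000 means cut at S704, F685. After flipping Y the toolpath is (124.352,99.116) → (116.700,184.223).

Shape 2 is a open polyline drawn with `<polyline>`. Its stroke #008000 means cut at S704, F685. After flipping Y the toolpath is (84.512,72.457) → (44.659,49.735) → (29.877,180.626).

Shape 3 is a circle drawn with `<circle>`. Its stroke #008000 means cut at S704, F685. After flipping Y the toolpath is (29.125,44.266) → (26.468,50.682) → (20.052,53.339) → (13.636,50.682) → (10.979,44.266) → (13.636,37.850) → (20.052,35.193) → (26.468,37.850) → (29.125,44.266), returning to the start.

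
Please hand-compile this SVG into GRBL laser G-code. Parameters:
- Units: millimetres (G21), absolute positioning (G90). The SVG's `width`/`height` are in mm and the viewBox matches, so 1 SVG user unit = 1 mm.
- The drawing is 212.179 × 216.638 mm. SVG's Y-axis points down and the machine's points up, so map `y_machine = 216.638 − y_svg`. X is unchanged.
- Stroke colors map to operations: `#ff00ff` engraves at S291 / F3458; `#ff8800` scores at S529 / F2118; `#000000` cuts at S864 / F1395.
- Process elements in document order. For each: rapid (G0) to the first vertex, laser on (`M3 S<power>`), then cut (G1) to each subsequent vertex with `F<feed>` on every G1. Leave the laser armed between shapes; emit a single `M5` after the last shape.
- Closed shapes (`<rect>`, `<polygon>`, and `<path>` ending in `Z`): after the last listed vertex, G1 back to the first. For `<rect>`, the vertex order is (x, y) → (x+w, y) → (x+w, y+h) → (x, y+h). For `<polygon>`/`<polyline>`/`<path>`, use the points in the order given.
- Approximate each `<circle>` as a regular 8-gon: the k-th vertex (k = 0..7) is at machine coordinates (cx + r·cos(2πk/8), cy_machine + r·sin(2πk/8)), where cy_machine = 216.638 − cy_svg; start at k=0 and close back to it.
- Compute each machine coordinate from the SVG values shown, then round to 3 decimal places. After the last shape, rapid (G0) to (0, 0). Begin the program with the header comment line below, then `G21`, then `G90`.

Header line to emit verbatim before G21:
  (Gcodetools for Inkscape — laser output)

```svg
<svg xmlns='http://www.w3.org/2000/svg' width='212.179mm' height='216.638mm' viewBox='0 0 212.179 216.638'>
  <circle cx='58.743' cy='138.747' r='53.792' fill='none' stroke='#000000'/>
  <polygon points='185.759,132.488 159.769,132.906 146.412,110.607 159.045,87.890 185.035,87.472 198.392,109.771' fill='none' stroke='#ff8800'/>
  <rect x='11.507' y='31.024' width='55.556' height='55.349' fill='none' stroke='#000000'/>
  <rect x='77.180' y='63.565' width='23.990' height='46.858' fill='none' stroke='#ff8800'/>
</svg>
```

(Gcodetools for Inkscape — laser output)
G21
G90
G0 X112.535 Y77.891
M3 S864
G1 X96.780 Y115.928 F1395
G1 X58.743 Y131.683 F1395
G1 X20.706 Y115.928 F1395
G1 X4.951 Y77.891 F1395
G1 X20.706 Y39.854 F1395
G1 X58.743 Y24.099 F1395
G1 X96.780 Y39.854 F1395
G1 X112.535 Y77.891 F1395
G0 X185.759 Y84.150
M3 S529
G1 X159.769 Y83.732 F2118
G1 X146.412 Y106.031 F2118
G1 X159.045 Y128.748 F2118
G1 X185.035 Y129.166 F2118
G1 X198.392 Y106.867 F2118
G1 X185.759 Y84.150 F2118
G0 X11.507 Y185.614
M3 S864
G1 X67.063 Y185.614 F1395
G1 X67.063 Y130.265 F1395
G1 X11.507 Y130.265 F1395
G1 X11.507 Y185.614 F1395
G0 X77.180 Y153.073
M3 S529
G1 X101.170 Y153.073 F2118
G1 X101.170 Y106.215 F2118
G1 X77.180 Y106.215 F2118
G1 X77.180 Y153.073 F2118
M5
G0 X0.000 Y0.000

viewBox `0 0 212.179 216.638` with mm width/height → 1 unit = 1 mm. Flip: y_m = 216.638 − y_svg.

**Shape 1** — `<circle>` circle, stroke `#000000` → cut (S864, F1395). Machine vertices: (112.535,77.891) → (96.780,115.928) → (58.743,131.683) → (20.706,115.928) → (4.951,77.891) → (20.706,39.854) → (58.743,24.099) → (96.780,39.854) → (112.535,77.891). Closed: final G1 returns to the first vertex.

**Shape 2** — `<polygon>` regular polygon, stroke `#ff8800` → score (S529, F2118). Machine vertices: (185.759,84.150) → (159.769,83.732) → (146.412,106.031) → (159.045,128.748) → (185.035,129.166) → (198.392,106.867) → (185.759,84.150). Closed: final G1 returns to the first vertex.

**Shape 3** — `<rect>` rectangle, stroke `#000000` → cut (S864, F1395). Machine vertices: (11.507,185.614) → (67.063,185.614) → (67.063,130.265) → (11.507,130.265) → (11.507,185.614). Closed: final G1 returns to the first vertex.

**Shape 4** — `<rect>` rectangle, stroke `#ff8800` → score (S529, F2118). Machine vertices: (77.180,153.073) → (101.170,153.073) → (101.170,106.215) → (77.180,106.215) → (77.180,153.073). Closed: final G1 returns to the first vertex.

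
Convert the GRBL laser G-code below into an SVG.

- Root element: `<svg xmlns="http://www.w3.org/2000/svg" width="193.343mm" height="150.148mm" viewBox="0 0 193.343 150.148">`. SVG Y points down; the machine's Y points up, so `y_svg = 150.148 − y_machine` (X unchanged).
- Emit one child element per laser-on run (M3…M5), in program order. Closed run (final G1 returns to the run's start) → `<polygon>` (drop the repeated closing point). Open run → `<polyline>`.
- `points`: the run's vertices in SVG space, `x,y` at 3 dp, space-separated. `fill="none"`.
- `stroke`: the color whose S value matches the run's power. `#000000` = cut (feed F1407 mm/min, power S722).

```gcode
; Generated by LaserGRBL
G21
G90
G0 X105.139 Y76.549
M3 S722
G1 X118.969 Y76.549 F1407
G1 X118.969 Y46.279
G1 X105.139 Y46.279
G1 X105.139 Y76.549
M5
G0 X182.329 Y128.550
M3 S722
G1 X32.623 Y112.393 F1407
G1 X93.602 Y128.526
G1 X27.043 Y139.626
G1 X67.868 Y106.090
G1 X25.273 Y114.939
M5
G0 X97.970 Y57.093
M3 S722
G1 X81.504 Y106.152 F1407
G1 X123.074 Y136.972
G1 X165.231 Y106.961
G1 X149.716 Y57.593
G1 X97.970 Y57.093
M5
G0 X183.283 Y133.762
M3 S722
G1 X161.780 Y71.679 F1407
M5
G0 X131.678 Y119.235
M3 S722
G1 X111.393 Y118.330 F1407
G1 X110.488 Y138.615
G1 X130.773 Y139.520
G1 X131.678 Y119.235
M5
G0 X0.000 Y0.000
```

<svg xmlns="http://www.w3.org/2000/svg" width="193.343mm" height="150.148mm" viewBox="0 0 193.343 150.148">
  <polygon points="105.139,73.599 118.969,73.599 118.969,103.869 105.139,103.869" fill="none" stroke="#000000"/>
  <polyline points="182.329,21.598 32.623,37.755 93.602,21.622 27.043,10.522 67.868,44.058 25.273,35.209" fill="none" stroke="#000000"/>
  <polygon points="97.970,93.055 81.504,43.996 123.074,13.176 165.231,43.187 149.716,92.555" fill="none" stroke="#000000"/>
  <polyline points="183.283,16.386 161.780,78.469" fill="none" stroke="#000000"/>
  <polygon points="131.678,30.913 111.393,31.818 110.488,11.533 130.773,10.628" fill="none" stroke="#000000"/>
</svg>

Machine Y-up, SVG Y-down with viewBox height 150.148, so y_svg = 150.148 − y_machine; X carries over. Every run uses S722, so all elements get stroke `#000000` (cut).

Run 1: The run returns to its start, so emit a `<polygon>` with points (Y-flipped): 105.139,73.599 118.969,73.599 118.969,103.869 105.139,103.869.

Run 2: The run is open, so emit a `<polyline>` with points (Y-flipped): 182.329,21.598 32.623,37.755 93.602,21.622 27.043,10.522 67.868,44.058 25.273,35.209.

Run 3: The run returns to its start, so emit a `<polygon>` with points (Y-flipped): 97.970,93.055 81.504,43.996 123.074,13.176 165.231,43.187 149.716,92.555.

Run 4: The run is open, so emit a `<polyline>` with points (Y-flipped): 183.283,16.386 161.780,78.469.

Run 5: The run returns to its start, so emit a `<polygon>` with points (Y-flipped): 131.678,30.913 111.393,31.818 110.488,11.533 130.773,10.628.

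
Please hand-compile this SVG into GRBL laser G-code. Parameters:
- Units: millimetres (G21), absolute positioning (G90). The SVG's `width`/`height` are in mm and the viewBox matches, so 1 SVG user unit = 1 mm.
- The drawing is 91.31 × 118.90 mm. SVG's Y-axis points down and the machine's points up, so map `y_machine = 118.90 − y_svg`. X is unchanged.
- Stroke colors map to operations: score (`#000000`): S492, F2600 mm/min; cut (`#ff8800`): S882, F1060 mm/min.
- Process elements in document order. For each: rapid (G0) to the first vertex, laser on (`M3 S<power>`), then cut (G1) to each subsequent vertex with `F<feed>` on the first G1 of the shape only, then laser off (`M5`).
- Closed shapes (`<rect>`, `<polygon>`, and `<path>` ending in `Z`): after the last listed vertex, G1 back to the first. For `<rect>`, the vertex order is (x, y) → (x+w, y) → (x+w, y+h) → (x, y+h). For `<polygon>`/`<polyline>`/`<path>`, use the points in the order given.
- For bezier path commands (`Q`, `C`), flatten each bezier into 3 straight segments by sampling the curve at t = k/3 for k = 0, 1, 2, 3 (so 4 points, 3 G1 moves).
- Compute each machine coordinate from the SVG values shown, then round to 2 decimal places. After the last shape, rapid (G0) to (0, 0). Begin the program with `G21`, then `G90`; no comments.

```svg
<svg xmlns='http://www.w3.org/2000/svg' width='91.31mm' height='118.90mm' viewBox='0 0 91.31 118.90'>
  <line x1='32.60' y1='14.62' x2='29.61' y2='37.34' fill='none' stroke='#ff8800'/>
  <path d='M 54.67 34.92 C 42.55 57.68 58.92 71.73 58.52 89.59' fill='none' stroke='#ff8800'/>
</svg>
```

Since the viewBox matches the mm dimensions, user units are millimetres directly. The only transform is the Y-flip y_m = 118.90 − y_svg.

Shape 1 is a line segment drawn with `<line>`. Its stroke #ff8800 means cut at S882, F1060. After flipping Y the toolpath is (32.60,104.28) → (29.61,81.56).

Shape 2 is a cubic bezier drawn with `<path>`. Its stroke #ff8800 means cut at S882, F1060. After flipping Y the toolpath is (54.67,83.98) → (50.37,63.66) → (55.01,46.36) → (58.52,29.31).

G21
G90
G0 X32.60 Y104.28
M3 S882
G1 X29.61 Y81.56 F1060
M5
G0 X54.67 Y83.98
M3 S882
G1 X50.37 Y63.66 F1060
G1 X55.01 Y46.36
G1 X58.52 Y29.31
M5
G0 X0.00 Y0.00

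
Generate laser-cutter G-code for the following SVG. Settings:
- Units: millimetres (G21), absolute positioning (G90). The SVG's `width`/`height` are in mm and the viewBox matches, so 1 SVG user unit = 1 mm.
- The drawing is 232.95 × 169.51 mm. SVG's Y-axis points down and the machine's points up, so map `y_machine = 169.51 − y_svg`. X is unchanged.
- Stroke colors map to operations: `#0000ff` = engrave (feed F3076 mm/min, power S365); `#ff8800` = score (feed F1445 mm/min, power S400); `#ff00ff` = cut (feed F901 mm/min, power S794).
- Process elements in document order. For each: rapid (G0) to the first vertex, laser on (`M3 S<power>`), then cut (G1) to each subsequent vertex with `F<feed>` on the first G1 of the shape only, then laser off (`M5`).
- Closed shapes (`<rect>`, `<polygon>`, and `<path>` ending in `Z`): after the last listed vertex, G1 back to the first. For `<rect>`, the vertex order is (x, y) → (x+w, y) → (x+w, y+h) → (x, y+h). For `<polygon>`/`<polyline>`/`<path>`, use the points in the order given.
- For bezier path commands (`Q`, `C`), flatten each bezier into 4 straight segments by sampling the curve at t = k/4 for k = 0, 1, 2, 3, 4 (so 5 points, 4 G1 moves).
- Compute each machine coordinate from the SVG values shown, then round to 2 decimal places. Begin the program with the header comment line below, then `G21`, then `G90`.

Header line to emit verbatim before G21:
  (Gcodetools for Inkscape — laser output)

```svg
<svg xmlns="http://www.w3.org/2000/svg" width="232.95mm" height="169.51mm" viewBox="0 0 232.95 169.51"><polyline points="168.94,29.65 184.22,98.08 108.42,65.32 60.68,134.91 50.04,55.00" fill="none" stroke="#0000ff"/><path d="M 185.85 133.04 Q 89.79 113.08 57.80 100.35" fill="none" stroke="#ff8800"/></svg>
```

(Gcodetools for Inkscape — laser output)
G21
G90
G0 X168.94 Y139.86
M3 S365
G1 X184.22 Y71.43 F3076
G1 X108.42 Y104.19
G1 X60.68 Y34.60
G1 X50.04 Y114.51
M5
G0 X185.85 Y36.47
M3 S400
G1 X141.82 Y46.00 F1445
G1 X105.81 Y54.62
G1 X77.80 Y62.34
G1 X57.80 Y69.16
M5

1 u = 1 mm; y_m = 169.51 − y.

[1] `<polyline>` open polyline, #0000ff→engrave S365 F3076: (168.94,139.86) → (184.22,71.43) → (108.42,104.19) → (60.68,34.60) → (50.04,114.51)

[2] `<path>` quadratic bezier, #ff8800→score S400 F1445: (185.85,36.47) → (141.82,46.00) → (105.81,54.62) → (77.80,62.34) → (57.80,69.16)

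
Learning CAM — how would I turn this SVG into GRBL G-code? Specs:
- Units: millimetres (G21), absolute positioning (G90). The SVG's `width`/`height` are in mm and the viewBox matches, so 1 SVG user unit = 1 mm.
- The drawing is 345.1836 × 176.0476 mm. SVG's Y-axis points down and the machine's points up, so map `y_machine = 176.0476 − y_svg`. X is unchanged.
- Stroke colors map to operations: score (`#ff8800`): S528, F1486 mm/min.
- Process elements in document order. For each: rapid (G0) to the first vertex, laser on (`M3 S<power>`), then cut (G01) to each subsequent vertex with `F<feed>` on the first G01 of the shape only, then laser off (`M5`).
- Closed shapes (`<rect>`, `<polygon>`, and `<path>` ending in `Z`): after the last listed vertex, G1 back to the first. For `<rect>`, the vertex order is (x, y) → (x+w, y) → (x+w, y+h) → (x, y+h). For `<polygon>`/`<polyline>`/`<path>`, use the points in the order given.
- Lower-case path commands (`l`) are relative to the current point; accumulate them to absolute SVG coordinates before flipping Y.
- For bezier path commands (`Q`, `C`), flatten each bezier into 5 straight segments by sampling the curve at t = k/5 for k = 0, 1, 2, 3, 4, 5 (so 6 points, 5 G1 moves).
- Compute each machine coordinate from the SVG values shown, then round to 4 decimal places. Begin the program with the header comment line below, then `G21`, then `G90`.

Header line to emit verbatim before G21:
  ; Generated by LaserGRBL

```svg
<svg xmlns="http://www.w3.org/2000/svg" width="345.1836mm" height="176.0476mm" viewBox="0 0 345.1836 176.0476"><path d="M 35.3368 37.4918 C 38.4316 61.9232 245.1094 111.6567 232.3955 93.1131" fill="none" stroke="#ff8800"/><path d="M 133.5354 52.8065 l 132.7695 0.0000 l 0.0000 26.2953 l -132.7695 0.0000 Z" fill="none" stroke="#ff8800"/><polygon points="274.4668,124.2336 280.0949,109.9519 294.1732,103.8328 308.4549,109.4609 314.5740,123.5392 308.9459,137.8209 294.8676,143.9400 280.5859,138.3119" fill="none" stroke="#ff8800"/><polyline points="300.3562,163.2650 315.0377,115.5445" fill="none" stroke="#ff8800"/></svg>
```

; Generated by LaserGRBL
G21
G90
G0 X35.3368 Y138.5558
M3 S528
G01 X58.2398 Y121.6093 F1486
G01 X109.7000 Y103.0822
G01 X169.4145 Y87.4661
G01 X217.0806 Y79.2530
G01 X232.3955 Y82.9345
M5
G0 X133.5354 Y123.2411
M3 S528
G01 X266.3049 Y123.2411 F1486
G01 X266.3049 Y96.9458
G01 X133.5354 Y96.9458
G01 X133.5354 Y123.2411
M5
G0 X274.4668 Y51.8140
M3 S528
G01 X280.0949 Y66.0957 F1486
G01 X294.1732 Y72.2148
G01 X308.4549 Y66.5867
G01 X314.5740 Y52.5084
G01 X308.9459 Y38.2267
G01 X294.8676 Y32.1076
G01 X280.5859 Y37.7357
G01 X274.4668 Y51.8140
M5
G0 X300.3562 Y12.7826
M3 S528
G01 X315.0377 Y60.5031 F1486
M5

Since the viewBox matches the mm dimensions, user units are millimetres directly. The only transform is the Y-flip y_m = 176.0476 − y_svg.

Shape 1 is a cubic bezier drawn with `<path>`. Its stroke #ff8800 means score at S528, F1486. After flipping Y the toolpath is (35.3368,138.5558) → (58.2398,121.6093) → (109.7000,103.0822) → (169.4145,87.4661) → (217.0806,79.2530) → (232.3955,82.9345).

Shape 2 is a rectangle drawn with `<path>`. Its stroke #ff8800 means score at S528, F1486. After flipping Y the toolpath is (133.5354,123.2411) → (266.3049,123.2411) → (266.3049,96.9458) → (133.5354,96.9458) → (133.5354,123.2411), returning to the start.

Shape 3 is a regular polygon drawn with `<polygon>`. Its stroke #ff8800 means score at S528, F1486. After flipping Y the toolpath is (274.4668,51.8140) → (280.0949,66.0957) → (294.1732,72.2148) → (308.4549,66.5867) → (314.5740,52.5084) → (308.9459,38.2267) → (294.8676,32.1076) → (280.5859,37.7357) → (274.4668,51.8140), returning to the start.

Shape 4 is a line segment drawn with `<polyline>`. Its stroke #ff8800 means score at S528, F1486. After flipping Y the toolpath is (300.3562,12.7826) → (315.0377,60.5031).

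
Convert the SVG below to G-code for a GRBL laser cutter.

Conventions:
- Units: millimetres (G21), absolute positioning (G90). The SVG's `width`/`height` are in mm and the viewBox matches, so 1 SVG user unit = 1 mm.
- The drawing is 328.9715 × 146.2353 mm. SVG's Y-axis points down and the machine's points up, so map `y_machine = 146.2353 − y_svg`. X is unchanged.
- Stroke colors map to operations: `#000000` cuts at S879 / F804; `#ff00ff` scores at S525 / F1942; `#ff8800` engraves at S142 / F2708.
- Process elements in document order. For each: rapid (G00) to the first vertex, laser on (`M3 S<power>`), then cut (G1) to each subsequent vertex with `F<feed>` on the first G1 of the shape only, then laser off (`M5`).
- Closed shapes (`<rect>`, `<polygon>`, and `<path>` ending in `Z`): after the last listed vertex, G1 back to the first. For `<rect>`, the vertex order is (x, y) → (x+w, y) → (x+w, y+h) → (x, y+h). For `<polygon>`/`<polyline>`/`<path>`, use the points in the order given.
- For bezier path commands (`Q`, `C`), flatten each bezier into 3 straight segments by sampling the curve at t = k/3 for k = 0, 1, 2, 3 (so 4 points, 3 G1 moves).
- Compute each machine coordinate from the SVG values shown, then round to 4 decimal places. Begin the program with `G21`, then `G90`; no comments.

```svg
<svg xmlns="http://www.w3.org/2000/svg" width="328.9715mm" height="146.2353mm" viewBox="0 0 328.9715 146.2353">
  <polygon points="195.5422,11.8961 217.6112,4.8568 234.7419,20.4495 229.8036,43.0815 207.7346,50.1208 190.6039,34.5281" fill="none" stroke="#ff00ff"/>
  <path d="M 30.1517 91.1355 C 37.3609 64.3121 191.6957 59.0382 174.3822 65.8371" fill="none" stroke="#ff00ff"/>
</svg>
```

viewBox `0 0 328.9715 146.2353` with mm width/height → 1 unit = 1 mm. Flip: y_m = 146.2353 − y_svg.

**Shape 1** — `<polygon>` regular polygon, stroke `#ff00ff` → score (S525, F1942). Machine vertices: (195.5422,134.3392) → (217.6112,141.3785) → (234.7419,125.7858) → (229.8036,103.1538) → (207.7346,96.1145) → (190.6039,111.7072) → (195.5422,134.3392). Closed: final G1 returns to the first vertex.

**Shape 2** — `<path>` cubic bezier, stroke `#ff00ff` → score (S525, F1942). Control points (SVG): P0=(30.1517,91.1355), P1=(37.3609,64.3121), P2=(191.6957,59.0382), P3=(174.3822,65.8371); sampled at t=k/3. Machine vertices: (30.1517,55.0998) → (74.5963,75.0910) → (146.2860,82.8218) → (174.3822,80.3982). Open path.

G21
G90
G00 X195.5422 Y134.3392
M3 S525
G1 X217.6112 Y141.3785 F1942
G1 X234.7419 Y125.7858
G1 X229.8036 Y103.1538
G1 X207.7346 Y96.1145
G1 X190.6039 Y111.7072
G1 X195.5422 Y134.3392
M5
G00 X30.1517 Y55.0998
M3 S525
G1 X74.5963 Y75.0910 F1942
G1 X146.2860 Y82.8218
G1 X174.3822 Y80.3982
M5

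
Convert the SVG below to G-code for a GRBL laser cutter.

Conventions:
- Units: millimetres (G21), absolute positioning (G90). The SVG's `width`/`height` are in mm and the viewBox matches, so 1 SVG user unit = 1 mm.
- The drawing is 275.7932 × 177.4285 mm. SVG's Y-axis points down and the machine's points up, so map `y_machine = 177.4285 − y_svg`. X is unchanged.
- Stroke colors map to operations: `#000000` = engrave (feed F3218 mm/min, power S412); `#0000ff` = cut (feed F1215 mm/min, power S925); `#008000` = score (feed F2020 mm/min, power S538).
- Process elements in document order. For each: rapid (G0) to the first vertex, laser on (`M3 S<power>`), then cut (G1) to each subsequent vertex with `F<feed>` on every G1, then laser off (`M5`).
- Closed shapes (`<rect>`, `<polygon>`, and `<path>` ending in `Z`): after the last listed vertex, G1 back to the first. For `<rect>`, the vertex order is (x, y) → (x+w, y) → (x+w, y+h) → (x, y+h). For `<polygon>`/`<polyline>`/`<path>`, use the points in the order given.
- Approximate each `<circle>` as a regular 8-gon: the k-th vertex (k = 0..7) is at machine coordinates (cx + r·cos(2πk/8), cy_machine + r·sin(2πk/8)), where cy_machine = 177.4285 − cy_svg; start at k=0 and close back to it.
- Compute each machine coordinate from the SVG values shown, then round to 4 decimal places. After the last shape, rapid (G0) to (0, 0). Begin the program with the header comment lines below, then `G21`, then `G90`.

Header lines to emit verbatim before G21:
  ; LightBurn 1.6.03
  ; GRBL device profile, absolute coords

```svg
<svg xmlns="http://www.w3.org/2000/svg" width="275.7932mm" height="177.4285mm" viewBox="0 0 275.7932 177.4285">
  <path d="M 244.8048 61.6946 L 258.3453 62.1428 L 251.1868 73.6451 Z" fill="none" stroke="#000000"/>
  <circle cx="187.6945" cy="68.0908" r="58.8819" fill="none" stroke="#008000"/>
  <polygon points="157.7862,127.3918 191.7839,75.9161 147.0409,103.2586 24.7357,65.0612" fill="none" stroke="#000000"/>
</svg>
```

; LightBurn 1.6.03
; GRBL device profile, absolute coords
G21
G90
G0 X244.8048 Y115.7339
M3 S412
G1 X258.3453 Y115.2857 F3218
G1 X251.1868 Y103.7834 F3218
G1 X244.8048 Y115.7339 F3218
M5
G0 X246.5764 Y109.3377
M3 S538
G1 X229.3303 Y150.9735 F2020
G1 X187.6945 Y168.2196 F2020
G1 X146.0587 Y150.9735 F2020
G1 X128.8126 Y109.3377 F2020
G1 X146.0587 Y67.7019 F2020
G1 X187.6945 Y50.4558 F2020
G1 X229.3303 Y67.7019 F2020
G1 X246.5764 Y109.3377 F2020
M5
G0 X157.7862 Y50.0367
M3 S412
G1 X191.7839 Y101.5124 F3218
G1 X147.0409 Y74.1699 F3218
G1 X24.7357 Y112.3673 F3218
G1 X157.7862 Y50.0367 F3218
M5
G0 X0.0000 Y0.0000

1 u = 1 mm; y_m = 177.4285 − y.

[1] `<path>` regular polygon, #000000→engrave S412 F3218: (244.8048,115.7339) → (258.3453,115.2857) → (251.1868,103.7834) → (244.8048,115.7339) (closed)

[2] `<circle>` circle, #008000→score S538 F2020: (246.5764,109.3377) → (229.3303,150.9735) → (187.6945,168.2196) → (146.0587,150.9735) → (128.8126,109.3377) → (146.0587,67.7019) → (187.6945,50.4558) → (229.3303,67.7019) → (246.5764,109.3377) (closed)

[3] `<polygon>` closed polygon, #000000→engrave S412 F3218: (157.7862,50.0367) → (191.7839,101.5124) → (147.0409,74.1699) → (24.7357,112.3673) → (157.7862,50.0367) (closed)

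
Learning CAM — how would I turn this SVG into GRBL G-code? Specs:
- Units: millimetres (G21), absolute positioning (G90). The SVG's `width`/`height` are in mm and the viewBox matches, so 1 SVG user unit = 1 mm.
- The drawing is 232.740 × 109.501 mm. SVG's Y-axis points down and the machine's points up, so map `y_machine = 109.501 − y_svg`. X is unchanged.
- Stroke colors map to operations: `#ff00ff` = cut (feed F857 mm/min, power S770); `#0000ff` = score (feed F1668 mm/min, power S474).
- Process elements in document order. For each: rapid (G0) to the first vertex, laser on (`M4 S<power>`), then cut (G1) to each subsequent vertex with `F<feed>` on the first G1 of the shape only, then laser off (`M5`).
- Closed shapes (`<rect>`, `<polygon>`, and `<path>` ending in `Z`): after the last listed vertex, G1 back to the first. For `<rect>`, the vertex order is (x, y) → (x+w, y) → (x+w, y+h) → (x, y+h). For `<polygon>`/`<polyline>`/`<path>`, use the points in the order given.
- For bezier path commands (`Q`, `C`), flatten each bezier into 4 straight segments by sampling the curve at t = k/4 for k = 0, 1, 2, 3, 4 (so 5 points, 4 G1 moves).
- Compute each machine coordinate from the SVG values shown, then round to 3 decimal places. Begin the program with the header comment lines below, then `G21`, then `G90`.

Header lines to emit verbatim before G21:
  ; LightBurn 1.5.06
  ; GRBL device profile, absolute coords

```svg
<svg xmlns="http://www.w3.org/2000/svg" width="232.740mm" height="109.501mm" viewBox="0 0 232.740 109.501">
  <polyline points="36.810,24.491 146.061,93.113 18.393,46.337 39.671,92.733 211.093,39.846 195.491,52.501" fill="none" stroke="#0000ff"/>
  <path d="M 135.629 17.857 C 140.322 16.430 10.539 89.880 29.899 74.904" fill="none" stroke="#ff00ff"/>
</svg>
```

; LightBurn 1.5.06
; GRBL device profile, absolute coords
G21
G90
G0 X36.810 Y85.010
M4 S474
G1 X146.061 Y16.388 F1668
G1 X18.393 Y63.164
G1 X39.671 Y16.768
G1 X211.093 Y69.655
G1 X195.491 Y57.000
M5
G0 X135.629 Y91.644
M4 S770
G1 X118.366 Y81.226 F857
G1 X77.264 Y58.040
G1 X38.912 Y37.393
G1 X29.899 Y34.597
M5

Since the viewBox matches the mm dimensions, user units are millimetres directly. The only transform is the Y-flip y_m = 109.501 − y_svg.

Shape 1 is a open polyline drawn with `<polyline>`. Its stroke #0000ff means score at S474, F1668. After flipping Y the toolpath is (36.810,85.010) → (146.061,16.388) → (18.393,63.164) → (39.671,16.768) → (211.093,69.655) → (195.491,57.000).

Shape 2 is a cubic bezier drawn with `<path>`. Its stroke #ff00ff means cut at S770, F857. After flipping Y the toolpath is (135.629,91.644) → (118.366,81.226) → (77.264,58.040) → (38.912,37.393) → (29.899,34.597).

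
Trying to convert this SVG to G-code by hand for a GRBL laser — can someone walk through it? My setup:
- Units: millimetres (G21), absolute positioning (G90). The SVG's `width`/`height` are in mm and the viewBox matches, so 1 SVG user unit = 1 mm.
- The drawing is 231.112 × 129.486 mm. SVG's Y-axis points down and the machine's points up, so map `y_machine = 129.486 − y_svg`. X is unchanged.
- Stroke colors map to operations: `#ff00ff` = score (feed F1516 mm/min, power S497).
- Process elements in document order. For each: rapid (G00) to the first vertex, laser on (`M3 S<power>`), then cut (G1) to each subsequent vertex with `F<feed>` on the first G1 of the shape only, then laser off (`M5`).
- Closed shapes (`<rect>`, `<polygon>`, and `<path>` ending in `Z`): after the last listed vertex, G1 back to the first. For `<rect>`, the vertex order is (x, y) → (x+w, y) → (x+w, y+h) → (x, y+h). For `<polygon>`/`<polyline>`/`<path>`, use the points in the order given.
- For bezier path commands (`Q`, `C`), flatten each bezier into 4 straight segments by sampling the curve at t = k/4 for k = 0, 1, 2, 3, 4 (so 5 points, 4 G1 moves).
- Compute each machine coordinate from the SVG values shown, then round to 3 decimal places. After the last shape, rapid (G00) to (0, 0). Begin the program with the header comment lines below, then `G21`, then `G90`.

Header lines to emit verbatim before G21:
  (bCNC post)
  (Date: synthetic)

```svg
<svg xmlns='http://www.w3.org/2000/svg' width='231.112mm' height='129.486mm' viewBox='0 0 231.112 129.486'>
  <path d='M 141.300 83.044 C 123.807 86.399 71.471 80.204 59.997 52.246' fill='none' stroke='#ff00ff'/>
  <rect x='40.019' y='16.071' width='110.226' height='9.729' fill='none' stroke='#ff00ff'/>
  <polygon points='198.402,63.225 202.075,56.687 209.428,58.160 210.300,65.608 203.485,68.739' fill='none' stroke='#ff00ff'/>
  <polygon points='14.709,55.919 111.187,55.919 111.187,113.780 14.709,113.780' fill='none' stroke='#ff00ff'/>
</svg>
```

(bCNC post)
(Date: synthetic)
G21
G90
G00 X141.300 Y46.442
M3 S497
G1 X122.830 Y45.907 F1516
G1 X98.391 Y50.099
G1 X75.081 Y60.161
G1 X59.997 Y77.240
M5
G00 X40.019 Y113.415
M3 S497
G1 X150.245 Y113.415 F1516
G1 X150.245 Y103.686
G1 X40.019 Y103.686
G1 X40.019 Y113.415
M5
G00 X198.402 Y66.261
M3 S497
G1 X202.075 Y72.799 F1516
G1 X209.428 Y71.326
G1 X210.300 Y63.878
G1 X203.485 Y60.747
G1 X198.402 Y66.261
M5
G00 X14.709 Y73.567
M3 S497
G1 X111.187 Y73.567 F1516
G1 X111.187 Y15.706
G1 X14.709 Y15.706
G1 X14.709 Y73.567
M5
G00 X0.000 Y0.000

1 u = 1 mm; y_m = 129.486 − y.

[1] `<path>` cubic bezier, #ff00ff→score S497 F1516: (141.300,46.442) → (122.830,45.907) → (98.391,50.099) → (75.081,60.161) → (59.997,77.240)

[2] `<rect>` rectangle, #ff00ff→score S497 F1516: (40.019,113.415) → (150.245,113.415) → (150.245,103.686) → (40.019,103.686) → (40.019,113.415) (closed)

[3] `<polygon>` regular polygon, #ff00ff→score S497 F1516: (198.402,66.261) → (202.075,72.799) → (209.428,71.326) → (210.300,63.878) → (203.485,60.747) → (198.402,66.261) (closed)

[4] `<polygon>` rectangle, #ff00ff→score S497 F1516: (14.709,73.567) → (111.187,73.567) → (111.187,15.706) → (14.709,15.706) → (14.709,73.567) (closed)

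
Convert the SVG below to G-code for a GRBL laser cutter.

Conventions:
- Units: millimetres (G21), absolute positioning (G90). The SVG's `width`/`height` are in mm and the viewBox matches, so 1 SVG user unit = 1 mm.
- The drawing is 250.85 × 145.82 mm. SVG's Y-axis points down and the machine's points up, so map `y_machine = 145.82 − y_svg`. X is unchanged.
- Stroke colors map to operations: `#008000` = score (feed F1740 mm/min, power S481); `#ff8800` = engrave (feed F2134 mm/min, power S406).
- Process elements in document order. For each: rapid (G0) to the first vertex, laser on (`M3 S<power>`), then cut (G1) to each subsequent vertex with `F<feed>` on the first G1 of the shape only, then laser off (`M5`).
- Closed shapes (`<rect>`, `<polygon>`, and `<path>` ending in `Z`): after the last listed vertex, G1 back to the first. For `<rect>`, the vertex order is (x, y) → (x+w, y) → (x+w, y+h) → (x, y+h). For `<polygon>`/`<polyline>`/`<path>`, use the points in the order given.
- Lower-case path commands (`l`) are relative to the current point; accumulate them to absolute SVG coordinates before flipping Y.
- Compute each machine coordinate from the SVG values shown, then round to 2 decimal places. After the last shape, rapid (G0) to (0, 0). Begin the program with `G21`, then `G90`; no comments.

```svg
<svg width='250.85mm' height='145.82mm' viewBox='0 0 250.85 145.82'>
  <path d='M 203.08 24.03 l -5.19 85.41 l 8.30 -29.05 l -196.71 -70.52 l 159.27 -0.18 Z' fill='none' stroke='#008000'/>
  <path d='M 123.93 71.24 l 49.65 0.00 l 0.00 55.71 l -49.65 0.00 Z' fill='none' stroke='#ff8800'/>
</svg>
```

G21
G90
G0 X203.08 Y121.79
M3 S481
G1 X197.89 Y36.38 F1740
G1 X206.19 Y65.43
G1 X9.48 Y135.95
G1 X168.75 Y136.13
G1 X203.08 Y121.79
M5
G0 X123.93 Y74.58
M3 S406
G1 X173.58 Y74.58 F2134
G1 X173.58 Y18.87
G1 X123.93 Y18.87
G1 X123.93 Y74.58
M5
G0 X0.00 Y0.00

Since the viewBox matches the mm dimensions, user units are millimetres directly. The only transform is the Y-flip y_m = 145.82 − y_svg.

Shape 1 is a closed polygon drawn with `<path>`. Its stroke #008000 means score at S481, F1740. After flipping Y the toolpath is (203.08,121.79) → (197.89,36.38) → (206.19,65.43) → (9.48,135.95) → (168.75,136.13) → (203.08,121.79), returning to the start.

Shape 2 is a rectangle drawn with `<path>`. Its stroke #ff8800 means engrave at S406, F2134. After flipping Y the toolpath is (123.93,74.58) → (173.58,74.58) → (173.58,18.87) → (123.93,18.87) → (123.93,74.58), returning to the start.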